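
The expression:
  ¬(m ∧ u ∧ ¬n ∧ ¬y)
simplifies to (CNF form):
n ∨ y ∨ ¬m ∨ ¬u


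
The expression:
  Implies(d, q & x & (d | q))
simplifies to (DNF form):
~d | (q & x)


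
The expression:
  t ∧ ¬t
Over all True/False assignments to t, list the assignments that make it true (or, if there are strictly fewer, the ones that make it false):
is never true.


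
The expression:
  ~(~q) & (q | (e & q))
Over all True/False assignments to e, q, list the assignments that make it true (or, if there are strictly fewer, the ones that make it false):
is true only for:
  e=False, q=True;
  e=True, q=True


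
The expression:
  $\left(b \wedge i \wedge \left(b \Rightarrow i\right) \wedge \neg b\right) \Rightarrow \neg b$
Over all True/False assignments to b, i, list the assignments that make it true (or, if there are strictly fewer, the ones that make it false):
is always true.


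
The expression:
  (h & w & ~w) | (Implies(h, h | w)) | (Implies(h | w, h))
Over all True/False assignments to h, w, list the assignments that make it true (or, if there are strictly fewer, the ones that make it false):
is always true.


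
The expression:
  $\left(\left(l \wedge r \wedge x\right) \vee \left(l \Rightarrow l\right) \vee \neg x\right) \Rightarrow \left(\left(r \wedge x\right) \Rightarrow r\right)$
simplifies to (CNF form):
$\text{True}$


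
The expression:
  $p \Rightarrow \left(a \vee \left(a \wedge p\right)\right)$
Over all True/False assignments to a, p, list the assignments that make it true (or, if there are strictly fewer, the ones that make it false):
is false only for:
  a=False, p=True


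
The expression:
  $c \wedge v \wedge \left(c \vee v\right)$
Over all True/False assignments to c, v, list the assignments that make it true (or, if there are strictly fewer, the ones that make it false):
is true only for:
  c=True, v=True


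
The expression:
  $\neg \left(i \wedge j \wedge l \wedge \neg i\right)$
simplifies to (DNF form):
$\text{True}$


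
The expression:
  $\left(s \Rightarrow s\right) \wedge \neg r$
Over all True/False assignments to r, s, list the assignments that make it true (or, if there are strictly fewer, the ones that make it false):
is true only for:
  r=False, s=False;
  r=False, s=True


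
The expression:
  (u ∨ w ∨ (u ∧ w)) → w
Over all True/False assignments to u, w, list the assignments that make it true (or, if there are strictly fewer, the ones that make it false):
is false only for:
  u=True, w=False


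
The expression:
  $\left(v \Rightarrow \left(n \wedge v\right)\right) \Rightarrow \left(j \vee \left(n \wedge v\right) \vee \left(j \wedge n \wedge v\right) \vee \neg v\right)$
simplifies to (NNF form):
$\text{True}$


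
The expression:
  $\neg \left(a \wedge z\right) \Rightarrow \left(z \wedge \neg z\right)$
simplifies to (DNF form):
$a \wedge z$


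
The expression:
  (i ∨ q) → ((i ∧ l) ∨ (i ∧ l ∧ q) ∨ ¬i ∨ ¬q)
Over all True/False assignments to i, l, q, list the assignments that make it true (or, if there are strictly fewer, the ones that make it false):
is false only for:
  i=True, l=False, q=True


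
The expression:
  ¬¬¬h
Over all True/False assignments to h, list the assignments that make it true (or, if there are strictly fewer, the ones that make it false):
is true only for:
  h=False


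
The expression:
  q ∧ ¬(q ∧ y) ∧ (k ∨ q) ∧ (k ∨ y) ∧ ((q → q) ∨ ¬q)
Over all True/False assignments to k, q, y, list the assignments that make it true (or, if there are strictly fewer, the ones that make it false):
is true only for:
  k=True, q=True, y=False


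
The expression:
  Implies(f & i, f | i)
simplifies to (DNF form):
True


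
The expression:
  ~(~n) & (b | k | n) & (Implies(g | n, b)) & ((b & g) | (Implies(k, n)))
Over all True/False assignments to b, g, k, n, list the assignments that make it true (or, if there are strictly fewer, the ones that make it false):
is true only for:
  b=True, g=False, k=False, n=True;
  b=True, g=False, k=True, n=True;
  b=True, g=True, k=False, n=True;
  b=True, g=True, k=True, n=True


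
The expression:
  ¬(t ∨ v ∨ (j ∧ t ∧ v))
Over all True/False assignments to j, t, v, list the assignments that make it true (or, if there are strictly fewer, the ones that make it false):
is true only for:
  j=False, t=False, v=False;
  j=True, t=False, v=False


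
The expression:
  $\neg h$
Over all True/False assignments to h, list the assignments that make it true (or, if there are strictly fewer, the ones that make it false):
is true only for:
  h=False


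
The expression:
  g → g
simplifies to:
True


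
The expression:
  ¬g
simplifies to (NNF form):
¬g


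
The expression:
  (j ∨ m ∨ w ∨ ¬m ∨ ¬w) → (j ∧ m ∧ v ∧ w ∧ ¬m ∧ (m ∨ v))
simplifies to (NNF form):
False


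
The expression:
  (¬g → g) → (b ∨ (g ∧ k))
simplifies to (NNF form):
b ∨ k ∨ ¬g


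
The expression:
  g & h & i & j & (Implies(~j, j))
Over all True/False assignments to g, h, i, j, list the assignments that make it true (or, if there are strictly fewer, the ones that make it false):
is true only for:
  g=True, h=True, i=True, j=True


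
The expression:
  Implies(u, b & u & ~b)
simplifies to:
~u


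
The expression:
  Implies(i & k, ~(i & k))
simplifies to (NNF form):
~i | ~k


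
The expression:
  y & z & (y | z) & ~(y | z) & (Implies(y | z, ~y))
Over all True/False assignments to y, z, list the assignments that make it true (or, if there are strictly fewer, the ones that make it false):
is never true.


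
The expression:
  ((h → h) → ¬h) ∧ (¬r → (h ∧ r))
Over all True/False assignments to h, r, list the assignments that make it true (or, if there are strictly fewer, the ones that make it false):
is true only for:
  h=False, r=True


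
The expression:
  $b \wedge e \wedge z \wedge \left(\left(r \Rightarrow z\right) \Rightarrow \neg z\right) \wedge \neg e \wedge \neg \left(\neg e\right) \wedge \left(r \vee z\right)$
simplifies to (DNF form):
$\text{False}$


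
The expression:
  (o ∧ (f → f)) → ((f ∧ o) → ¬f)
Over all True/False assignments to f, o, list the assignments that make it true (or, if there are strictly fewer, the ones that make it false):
is false only for:
  f=True, o=True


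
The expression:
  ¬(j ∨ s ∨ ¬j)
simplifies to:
False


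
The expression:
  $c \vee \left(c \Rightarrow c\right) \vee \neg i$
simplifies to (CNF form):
$\text{True}$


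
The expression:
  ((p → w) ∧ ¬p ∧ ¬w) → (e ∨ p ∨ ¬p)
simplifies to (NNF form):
True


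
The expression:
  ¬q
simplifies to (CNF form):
¬q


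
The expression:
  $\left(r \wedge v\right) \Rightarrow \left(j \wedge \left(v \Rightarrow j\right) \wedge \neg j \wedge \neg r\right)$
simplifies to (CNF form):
$\neg r \vee \neg v$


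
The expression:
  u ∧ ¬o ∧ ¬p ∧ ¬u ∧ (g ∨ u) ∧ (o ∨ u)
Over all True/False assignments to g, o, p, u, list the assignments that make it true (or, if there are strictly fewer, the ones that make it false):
is never true.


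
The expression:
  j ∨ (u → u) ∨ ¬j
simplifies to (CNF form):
True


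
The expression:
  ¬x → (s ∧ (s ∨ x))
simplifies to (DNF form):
s ∨ x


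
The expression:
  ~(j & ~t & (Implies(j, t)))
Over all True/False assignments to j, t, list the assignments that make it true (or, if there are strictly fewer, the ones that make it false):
is always true.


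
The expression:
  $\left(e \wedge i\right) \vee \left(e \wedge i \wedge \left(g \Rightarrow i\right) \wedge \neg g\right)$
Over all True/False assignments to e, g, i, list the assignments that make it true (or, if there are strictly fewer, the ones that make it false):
is true only for:
  e=True, g=False, i=True;
  e=True, g=True, i=True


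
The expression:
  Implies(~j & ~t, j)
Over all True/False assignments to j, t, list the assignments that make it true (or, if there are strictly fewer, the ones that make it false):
is false only for:
  j=False, t=False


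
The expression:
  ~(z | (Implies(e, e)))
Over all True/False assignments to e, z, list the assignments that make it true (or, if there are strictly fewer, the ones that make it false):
is never true.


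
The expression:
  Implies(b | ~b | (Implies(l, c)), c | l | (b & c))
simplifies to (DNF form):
c | l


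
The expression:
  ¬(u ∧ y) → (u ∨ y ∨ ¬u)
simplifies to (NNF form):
True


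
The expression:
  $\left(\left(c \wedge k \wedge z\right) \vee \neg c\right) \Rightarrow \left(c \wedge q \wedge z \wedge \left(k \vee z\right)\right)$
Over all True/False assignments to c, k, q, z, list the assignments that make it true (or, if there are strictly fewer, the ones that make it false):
is true only for:
  c=True, k=False, q=False, z=False;
  c=True, k=False, q=False, z=True;
  c=True, k=False, q=True, z=False;
  c=True, k=False, q=True, z=True;
  c=True, k=True, q=False, z=False;
  c=True, k=True, q=True, z=False;
  c=True, k=True, q=True, z=True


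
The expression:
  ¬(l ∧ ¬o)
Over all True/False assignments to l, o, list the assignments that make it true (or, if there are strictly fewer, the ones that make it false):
is false only for:
  l=True, o=False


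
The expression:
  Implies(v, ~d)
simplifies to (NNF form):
~d | ~v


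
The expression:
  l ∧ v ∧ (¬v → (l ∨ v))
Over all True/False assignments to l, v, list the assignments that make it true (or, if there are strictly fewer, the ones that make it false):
is true only for:
  l=True, v=True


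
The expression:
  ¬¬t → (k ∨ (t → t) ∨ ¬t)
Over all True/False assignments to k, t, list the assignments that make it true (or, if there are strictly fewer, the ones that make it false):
is always true.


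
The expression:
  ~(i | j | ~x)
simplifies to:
x & ~i & ~j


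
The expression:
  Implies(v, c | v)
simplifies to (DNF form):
True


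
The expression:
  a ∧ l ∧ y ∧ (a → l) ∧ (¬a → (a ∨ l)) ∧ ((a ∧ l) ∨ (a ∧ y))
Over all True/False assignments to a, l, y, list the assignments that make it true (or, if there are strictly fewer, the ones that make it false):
is true only for:
  a=True, l=True, y=True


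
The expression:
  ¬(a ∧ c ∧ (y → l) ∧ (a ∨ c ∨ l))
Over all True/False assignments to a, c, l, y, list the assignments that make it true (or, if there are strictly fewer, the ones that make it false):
is false only for:
  a=True, c=True, l=False, y=False;
  a=True, c=True, l=True, y=False;
  a=True, c=True, l=True, y=True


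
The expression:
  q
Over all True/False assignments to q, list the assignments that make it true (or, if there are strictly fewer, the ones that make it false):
is true only for:
  q=True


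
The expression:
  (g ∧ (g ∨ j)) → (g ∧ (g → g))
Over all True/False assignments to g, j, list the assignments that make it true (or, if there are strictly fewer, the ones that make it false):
is always true.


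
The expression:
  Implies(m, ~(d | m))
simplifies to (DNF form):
~m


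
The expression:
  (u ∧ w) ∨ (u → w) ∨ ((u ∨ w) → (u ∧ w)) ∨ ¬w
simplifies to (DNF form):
True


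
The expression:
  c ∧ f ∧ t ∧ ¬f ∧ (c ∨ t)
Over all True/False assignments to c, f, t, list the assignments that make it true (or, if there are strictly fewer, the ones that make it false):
is never true.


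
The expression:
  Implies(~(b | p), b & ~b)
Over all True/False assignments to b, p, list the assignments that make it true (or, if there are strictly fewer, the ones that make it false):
is false only for:
  b=False, p=False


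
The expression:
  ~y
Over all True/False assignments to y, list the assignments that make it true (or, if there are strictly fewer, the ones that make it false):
is true only for:
  y=False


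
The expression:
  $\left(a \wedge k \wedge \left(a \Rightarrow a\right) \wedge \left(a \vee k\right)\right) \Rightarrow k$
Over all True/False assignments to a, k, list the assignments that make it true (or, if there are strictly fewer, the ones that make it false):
is always true.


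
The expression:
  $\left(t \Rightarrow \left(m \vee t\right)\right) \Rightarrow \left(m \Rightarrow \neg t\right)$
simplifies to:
$\neg m \vee \neg t$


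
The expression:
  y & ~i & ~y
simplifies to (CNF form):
False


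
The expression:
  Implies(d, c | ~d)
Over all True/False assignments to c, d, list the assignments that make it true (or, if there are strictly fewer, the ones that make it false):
is false only for:
  c=False, d=True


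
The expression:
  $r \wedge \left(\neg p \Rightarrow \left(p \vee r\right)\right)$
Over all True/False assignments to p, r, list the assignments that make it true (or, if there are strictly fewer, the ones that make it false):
is true only for:
  p=False, r=True;
  p=True, r=True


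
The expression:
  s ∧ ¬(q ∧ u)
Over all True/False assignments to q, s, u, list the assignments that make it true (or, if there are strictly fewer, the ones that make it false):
is true only for:
  q=False, s=True, u=False;
  q=False, s=True, u=True;
  q=True, s=True, u=False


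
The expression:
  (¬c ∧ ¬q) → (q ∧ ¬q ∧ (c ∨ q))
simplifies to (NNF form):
c ∨ q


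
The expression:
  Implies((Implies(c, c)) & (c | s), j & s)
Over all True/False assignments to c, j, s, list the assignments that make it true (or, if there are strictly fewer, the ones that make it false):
is true only for:
  c=False, j=False, s=False;
  c=False, j=True, s=False;
  c=False, j=True, s=True;
  c=True, j=True, s=True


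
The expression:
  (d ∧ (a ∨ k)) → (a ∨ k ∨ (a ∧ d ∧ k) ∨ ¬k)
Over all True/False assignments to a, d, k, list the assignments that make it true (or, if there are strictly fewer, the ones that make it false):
is always true.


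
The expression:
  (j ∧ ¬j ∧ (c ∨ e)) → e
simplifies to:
True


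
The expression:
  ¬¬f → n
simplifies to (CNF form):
n ∨ ¬f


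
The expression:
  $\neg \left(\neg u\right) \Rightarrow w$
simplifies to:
$w \vee \neg u$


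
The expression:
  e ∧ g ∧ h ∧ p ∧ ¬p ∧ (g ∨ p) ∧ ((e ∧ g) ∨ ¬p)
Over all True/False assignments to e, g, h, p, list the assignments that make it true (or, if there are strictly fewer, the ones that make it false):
is never true.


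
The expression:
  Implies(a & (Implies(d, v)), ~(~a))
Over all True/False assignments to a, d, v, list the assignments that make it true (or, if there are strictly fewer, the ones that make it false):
is always true.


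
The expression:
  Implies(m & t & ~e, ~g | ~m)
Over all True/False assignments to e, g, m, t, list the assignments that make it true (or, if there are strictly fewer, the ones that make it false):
is false only for:
  e=False, g=True, m=True, t=True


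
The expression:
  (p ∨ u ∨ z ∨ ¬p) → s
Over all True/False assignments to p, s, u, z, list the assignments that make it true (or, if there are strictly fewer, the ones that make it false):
is true only for:
  p=False, s=True, u=False, z=False;
  p=False, s=True, u=False, z=True;
  p=False, s=True, u=True, z=False;
  p=False, s=True, u=True, z=True;
  p=True, s=True, u=False, z=False;
  p=True, s=True, u=False, z=True;
  p=True, s=True, u=True, z=False;
  p=True, s=True, u=True, z=True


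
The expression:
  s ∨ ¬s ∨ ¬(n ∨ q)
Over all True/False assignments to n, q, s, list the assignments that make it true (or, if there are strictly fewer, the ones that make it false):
is always true.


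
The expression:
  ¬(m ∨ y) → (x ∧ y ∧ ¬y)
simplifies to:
m ∨ y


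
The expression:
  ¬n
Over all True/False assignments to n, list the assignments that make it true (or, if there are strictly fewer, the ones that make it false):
is true only for:
  n=False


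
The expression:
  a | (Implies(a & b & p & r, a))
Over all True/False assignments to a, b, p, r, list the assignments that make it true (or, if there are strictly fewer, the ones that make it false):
is always true.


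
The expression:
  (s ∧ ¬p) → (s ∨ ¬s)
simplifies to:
True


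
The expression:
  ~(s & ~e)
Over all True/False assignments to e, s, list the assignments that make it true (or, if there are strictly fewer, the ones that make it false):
is false only for:
  e=False, s=True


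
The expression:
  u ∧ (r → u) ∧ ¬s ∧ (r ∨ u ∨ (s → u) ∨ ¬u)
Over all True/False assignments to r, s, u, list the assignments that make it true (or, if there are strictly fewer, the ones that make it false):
is true only for:
  r=False, s=False, u=True;
  r=True, s=False, u=True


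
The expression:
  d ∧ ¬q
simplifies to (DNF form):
d ∧ ¬q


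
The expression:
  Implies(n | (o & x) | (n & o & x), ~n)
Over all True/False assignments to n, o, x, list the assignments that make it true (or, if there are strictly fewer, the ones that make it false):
is true only for:
  n=False, o=False, x=False;
  n=False, o=False, x=True;
  n=False, o=True, x=False;
  n=False, o=True, x=True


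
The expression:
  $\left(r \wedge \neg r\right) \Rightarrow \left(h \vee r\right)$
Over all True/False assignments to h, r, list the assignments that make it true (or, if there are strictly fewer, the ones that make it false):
is always true.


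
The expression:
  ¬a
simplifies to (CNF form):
¬a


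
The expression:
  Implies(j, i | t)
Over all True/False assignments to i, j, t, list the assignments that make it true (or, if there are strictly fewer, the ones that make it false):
is false only for:
  i=False, j=True, t=False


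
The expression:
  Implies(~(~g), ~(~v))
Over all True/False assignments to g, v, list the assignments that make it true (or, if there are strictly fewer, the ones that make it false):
is false only for:
  g=True, v=False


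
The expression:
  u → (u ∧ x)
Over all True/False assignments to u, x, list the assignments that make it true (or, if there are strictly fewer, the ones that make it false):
is false only for:
  u=True, x=False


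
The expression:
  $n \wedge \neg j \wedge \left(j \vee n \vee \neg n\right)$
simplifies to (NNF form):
$n \wedge \neg j$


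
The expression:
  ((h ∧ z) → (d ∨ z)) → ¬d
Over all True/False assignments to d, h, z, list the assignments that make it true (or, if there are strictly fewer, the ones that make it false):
is true only for:
  d=False, h=False, z=False;
  d=False, h=False, z=True;
  d=False, h=True, z=False;
  d=False, h=True, z=True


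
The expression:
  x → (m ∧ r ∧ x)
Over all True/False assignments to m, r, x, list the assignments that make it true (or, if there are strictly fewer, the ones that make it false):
is false only for:
  m=False, r=False, x=True;
  m=False, r=True, x=True;
  m=True, r=False, x=True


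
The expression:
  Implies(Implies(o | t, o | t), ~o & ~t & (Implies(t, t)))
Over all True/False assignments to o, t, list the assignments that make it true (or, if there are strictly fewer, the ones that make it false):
is true only for:
  o=False, t=False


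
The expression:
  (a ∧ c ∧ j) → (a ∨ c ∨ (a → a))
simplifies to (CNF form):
True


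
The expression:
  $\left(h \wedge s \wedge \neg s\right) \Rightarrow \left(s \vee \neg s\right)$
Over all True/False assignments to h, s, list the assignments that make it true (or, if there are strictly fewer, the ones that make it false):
is always true.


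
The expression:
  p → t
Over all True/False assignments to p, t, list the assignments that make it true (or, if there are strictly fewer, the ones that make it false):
is false only for:
  p=True, t=False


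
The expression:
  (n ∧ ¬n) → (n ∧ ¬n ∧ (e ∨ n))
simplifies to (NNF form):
True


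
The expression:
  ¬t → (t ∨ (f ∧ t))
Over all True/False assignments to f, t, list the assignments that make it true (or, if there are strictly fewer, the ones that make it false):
is true only for:
  f=False, t=True;
  f=True, t=True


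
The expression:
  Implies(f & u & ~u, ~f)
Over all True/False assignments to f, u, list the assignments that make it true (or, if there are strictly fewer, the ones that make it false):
is always true.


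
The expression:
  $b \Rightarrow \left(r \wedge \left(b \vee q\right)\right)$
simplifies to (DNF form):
$r \vee \neg b$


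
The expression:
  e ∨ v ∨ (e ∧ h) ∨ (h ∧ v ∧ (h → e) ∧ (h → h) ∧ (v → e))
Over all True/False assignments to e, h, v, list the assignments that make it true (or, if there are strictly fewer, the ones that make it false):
is false only for:
  e=False, h=False, v=False;
  e=False, h=True, v=False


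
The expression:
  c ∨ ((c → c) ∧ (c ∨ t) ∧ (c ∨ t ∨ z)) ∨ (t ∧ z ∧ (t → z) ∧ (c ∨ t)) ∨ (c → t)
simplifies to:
True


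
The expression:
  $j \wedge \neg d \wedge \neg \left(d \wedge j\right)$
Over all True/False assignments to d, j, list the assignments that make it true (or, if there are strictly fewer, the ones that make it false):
is true only for:
  d=False, j=True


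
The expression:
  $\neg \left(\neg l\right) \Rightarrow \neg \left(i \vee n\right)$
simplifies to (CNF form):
$\left(\neg i \vee \neg l\right) \wedge \left(\neg l \vee \neg n\right)$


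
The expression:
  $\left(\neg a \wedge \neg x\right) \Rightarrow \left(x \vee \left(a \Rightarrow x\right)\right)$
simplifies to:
$\text{True}$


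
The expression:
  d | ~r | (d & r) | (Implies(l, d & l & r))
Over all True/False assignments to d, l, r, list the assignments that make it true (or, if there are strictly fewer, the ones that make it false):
is false only for:
  d=False, l=True, r=True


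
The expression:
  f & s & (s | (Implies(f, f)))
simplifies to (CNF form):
f & s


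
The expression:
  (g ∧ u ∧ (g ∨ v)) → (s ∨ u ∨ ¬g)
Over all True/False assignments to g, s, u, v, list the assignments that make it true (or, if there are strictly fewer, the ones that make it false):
is always true.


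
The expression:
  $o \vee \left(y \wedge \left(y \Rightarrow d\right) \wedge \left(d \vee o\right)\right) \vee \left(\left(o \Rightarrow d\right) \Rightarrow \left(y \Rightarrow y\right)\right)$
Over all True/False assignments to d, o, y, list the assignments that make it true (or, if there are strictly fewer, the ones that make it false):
is always true.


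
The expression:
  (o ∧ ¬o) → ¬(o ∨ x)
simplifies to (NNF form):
True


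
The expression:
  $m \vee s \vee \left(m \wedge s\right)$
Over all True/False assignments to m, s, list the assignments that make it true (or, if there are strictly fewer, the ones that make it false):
is false only for:
  m=False, s=False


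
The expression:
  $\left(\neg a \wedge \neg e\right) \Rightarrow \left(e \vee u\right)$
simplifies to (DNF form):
$a \vee e \vee u$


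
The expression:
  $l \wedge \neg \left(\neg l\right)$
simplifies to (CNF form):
$l$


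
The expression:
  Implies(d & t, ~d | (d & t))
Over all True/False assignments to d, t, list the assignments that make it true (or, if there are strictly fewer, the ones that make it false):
is always true.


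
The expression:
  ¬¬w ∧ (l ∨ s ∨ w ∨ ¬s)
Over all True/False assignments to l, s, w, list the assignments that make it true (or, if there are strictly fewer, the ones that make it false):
is true only for:
  l=False, s=False, w=True;
  l=False, s=True, w=True;
  l=True, s=False, w=True;
  l=True, s=True, w=True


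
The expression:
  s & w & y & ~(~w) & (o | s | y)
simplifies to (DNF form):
s & w & y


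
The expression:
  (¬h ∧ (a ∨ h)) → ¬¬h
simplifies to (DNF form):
h ∨ ¬a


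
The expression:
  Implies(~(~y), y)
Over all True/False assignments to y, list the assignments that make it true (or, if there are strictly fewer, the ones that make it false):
is always true.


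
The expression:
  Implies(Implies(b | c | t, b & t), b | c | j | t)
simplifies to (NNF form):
b | c | j | t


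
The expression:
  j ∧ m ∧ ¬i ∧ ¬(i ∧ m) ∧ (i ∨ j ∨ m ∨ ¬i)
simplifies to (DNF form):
j ∧ m ∧ ¬i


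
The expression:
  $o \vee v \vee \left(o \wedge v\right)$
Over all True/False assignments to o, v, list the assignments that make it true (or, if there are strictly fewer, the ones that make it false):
is false only for:
  o=False, v=False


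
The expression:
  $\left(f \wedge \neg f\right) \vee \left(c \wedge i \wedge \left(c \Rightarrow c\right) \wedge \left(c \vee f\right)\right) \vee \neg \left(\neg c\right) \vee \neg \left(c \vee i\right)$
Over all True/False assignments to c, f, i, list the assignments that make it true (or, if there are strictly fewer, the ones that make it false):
is false only for:
  c=False, f=False, i=True;
  c=False, f=True, i=True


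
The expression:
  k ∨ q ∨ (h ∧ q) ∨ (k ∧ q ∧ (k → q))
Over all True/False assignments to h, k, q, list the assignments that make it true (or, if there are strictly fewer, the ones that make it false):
is false only for:
  h=False, k=False, q=False;
  h=True, k=False, q=False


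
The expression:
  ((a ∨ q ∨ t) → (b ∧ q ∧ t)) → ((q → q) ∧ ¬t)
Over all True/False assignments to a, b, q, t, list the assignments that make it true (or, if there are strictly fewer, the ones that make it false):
is false only for:
  a=False, b=True, q=True, t=True;
  a=True, b=True, q=True, t=True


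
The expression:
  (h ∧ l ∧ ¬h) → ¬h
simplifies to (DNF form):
True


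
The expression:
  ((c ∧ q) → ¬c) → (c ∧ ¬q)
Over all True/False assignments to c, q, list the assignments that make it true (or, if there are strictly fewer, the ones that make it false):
is true only for:
  c=True, q=False;
  c=True, q=True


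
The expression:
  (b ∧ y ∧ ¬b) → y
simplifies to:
True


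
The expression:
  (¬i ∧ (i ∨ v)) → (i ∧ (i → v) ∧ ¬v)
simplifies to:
i ∨ ¬v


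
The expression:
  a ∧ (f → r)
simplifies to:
a ∧ (r ∨ ¬f)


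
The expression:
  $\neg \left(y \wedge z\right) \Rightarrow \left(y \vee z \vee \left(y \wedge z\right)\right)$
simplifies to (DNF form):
$y \vee z$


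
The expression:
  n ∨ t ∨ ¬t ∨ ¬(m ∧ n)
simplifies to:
True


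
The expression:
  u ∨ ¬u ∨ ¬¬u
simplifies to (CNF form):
True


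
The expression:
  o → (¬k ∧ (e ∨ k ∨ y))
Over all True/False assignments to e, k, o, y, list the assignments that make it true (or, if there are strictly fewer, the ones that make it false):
is false only for:
  e=False, k=False, o=True, y=False;
  e=False, k=True, o=True, y=False;
  e=False, k=True, o=True, y=True;
  e=True, k=True, o=True, y=False;
  e=True, k=True, o=True, y=True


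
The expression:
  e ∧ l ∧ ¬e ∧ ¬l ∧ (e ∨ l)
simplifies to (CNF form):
False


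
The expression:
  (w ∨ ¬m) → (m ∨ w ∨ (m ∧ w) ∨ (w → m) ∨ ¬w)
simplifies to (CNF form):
True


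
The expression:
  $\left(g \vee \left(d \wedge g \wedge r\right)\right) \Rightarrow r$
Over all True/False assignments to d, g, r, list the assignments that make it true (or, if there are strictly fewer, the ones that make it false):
is false only for:
  d=False, g=True, r=False;
  d=True, g=True, r=False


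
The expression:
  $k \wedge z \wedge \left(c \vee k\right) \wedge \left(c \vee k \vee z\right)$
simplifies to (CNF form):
$k \wedge z$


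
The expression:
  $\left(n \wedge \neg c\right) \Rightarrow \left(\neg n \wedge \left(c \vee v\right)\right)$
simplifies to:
$c \vee \neg n$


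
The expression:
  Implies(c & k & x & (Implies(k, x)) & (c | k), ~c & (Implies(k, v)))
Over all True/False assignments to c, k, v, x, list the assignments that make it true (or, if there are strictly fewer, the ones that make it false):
is false only for:
  c=True, k=True, v=False, x=True;
  c=True, k=True, v=True, x=True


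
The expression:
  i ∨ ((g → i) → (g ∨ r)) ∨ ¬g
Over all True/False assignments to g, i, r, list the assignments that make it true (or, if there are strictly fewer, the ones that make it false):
is always true.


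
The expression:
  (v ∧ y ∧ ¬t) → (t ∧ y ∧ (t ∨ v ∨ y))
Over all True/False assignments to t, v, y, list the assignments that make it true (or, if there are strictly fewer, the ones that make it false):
is false only for:
  t=False, v=True, y=True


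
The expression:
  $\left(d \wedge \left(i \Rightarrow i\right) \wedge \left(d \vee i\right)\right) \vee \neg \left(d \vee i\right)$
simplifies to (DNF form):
$d \vee \neg i$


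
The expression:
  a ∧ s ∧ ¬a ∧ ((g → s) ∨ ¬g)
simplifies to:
False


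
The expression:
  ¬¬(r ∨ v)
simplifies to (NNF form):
r ∨ v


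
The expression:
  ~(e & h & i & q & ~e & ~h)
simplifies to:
True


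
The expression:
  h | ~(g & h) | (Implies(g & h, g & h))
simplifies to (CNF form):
True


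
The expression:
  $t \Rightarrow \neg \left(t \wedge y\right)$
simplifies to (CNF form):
$\neg t \vee \neg y$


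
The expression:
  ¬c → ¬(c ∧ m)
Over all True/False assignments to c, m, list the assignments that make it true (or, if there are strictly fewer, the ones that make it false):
is always true.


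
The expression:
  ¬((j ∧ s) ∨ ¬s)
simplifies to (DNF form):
s ∧ ¬j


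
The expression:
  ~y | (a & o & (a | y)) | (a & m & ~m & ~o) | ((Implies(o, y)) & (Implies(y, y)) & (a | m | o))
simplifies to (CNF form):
a | m | o | ~y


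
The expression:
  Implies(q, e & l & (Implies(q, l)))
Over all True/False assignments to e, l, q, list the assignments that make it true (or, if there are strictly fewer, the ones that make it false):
is false only for:
  e=False, l=False, q=True;
  e=False, l=True, q=True;
  e=True, l=False, q=True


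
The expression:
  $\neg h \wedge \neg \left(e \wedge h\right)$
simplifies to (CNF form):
$\neg h$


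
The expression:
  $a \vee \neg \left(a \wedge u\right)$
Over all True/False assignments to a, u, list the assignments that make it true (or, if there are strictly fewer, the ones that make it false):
is always true.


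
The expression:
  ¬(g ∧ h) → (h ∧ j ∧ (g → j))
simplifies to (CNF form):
h ∧ (g ∨ j)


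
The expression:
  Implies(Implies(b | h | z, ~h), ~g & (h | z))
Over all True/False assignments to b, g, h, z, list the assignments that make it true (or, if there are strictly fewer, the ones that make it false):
is false only for:
  b=False, g=False, h=False, z=False;
  b=False, g=True, h=False, z=False;
  b=False, g=True, h=False, z=True;
  b=True, g=False, h=False, z=False;
  b=True, g=True, h=False, z=False;
  b=True, g=True, h=False, z=True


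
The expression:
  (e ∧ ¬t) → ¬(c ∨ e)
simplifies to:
t ∨ ¬e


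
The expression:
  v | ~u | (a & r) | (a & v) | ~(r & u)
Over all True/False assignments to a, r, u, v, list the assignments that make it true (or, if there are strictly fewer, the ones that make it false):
is false only for:
  a=False, r=True, u=True, v=False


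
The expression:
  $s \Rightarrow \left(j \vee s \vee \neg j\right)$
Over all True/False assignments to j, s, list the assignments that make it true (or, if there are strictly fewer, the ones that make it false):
is always true.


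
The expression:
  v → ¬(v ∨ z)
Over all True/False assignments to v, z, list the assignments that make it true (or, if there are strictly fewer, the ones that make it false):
is true only for:
  v=False, z=False;
  v=False, z=True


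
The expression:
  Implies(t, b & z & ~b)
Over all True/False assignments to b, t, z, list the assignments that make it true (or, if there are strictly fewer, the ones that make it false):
is true only for:
  b=False, t=False, z=False;
  b=False, t=False, z=True;
  b=True, t=False, z=False;
  b=True, t=False, z=True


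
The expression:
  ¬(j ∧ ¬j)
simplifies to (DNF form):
True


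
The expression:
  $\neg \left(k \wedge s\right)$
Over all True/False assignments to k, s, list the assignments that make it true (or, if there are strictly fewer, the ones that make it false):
is false only for:
  k=True, s=True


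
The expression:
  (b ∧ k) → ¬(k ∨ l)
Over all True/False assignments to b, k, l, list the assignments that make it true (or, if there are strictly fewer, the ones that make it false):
is false only for:
  b=True, k=True, l=False;
  b=True, k=True, l=True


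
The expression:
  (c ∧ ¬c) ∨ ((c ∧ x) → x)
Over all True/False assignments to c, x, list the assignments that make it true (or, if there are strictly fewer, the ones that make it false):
is always true.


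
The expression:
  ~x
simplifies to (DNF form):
~x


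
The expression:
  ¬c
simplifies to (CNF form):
¬c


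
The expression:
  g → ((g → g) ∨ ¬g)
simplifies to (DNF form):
True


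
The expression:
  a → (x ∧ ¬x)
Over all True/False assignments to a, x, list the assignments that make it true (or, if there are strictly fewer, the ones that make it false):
is true only for:
  a=False, x=False;
  a=False, x=True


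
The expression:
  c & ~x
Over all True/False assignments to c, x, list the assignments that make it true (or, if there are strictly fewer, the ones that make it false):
is true only for:
  c=True, x=False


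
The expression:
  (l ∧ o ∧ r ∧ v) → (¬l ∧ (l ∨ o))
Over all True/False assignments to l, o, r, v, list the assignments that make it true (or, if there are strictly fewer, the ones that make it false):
is false only for:
  l=True, o=True, r=True, v=True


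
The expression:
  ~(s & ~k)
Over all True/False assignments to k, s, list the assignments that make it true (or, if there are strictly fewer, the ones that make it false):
is false only for:
  k=False, s=True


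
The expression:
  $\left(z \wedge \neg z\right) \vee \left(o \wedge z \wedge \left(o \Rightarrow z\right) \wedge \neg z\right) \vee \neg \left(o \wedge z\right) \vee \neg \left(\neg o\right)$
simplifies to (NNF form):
$\text{True}$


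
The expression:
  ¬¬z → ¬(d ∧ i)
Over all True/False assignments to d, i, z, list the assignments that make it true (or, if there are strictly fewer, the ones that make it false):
is false only for:
  d=True, i=True, z=True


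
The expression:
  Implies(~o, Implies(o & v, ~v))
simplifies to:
True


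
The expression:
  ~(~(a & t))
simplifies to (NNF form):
a & t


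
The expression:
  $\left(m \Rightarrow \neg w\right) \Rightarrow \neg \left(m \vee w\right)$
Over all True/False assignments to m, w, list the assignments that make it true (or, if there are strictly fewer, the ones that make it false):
is true only for:
  m=False, w=False;
  m=True, w=True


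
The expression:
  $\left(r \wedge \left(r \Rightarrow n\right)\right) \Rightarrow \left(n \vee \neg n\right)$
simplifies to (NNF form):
$\text{True}$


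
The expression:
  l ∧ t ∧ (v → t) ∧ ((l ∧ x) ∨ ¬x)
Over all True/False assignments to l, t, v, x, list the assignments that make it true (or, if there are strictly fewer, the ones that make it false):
is true only for:
  l=True, t=True, v=False, x=False;
  l=True, t=True, v=False, x=True;
  l=True, t=True, v=True, x=False;
  l=True, t=True, v=True, x=True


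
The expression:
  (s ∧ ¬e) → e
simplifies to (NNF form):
e ∨ ¬s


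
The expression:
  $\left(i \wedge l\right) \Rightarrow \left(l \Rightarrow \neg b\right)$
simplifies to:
$\neg b \vee \neg i \vee \neg l$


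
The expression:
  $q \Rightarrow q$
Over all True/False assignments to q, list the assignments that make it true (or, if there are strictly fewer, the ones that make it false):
is always true.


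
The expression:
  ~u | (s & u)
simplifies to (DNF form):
s | ~u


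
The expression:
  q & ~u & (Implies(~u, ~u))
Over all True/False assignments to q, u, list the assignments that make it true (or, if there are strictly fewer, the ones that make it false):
is true only for:
  q=True, u=False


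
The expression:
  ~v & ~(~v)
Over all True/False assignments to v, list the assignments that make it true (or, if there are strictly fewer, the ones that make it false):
is never true.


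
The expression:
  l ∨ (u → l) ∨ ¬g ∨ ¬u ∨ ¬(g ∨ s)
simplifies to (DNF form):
l ∨ ¬g ∨ ¬u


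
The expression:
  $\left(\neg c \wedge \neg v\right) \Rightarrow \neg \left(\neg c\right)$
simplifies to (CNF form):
$c \vee v$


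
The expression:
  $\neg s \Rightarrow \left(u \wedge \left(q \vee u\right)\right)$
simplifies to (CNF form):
$s \vee u$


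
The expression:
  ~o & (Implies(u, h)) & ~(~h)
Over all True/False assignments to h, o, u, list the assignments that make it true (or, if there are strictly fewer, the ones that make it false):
is true only for:
  h=True, o=False, u=False;
  h=True, o=False, u=True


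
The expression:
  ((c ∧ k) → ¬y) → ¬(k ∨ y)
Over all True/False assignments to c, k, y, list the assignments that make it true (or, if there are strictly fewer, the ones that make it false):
is true only for:
  c=False, k=False, y=False;
  c=True, k=False, y=False;
  c=True, k=True, y=True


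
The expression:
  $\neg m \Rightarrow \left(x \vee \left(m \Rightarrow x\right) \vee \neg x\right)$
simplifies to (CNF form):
$\text{True}$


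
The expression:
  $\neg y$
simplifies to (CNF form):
$\neg y$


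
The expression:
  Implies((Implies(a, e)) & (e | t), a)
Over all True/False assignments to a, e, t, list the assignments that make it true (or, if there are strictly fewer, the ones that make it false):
is false only for:
  a=False, e=False, t=True;
  a=False, e=True, t=False;
  a=False, e=True, t=True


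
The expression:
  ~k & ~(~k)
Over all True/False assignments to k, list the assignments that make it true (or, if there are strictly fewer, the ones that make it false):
is never true.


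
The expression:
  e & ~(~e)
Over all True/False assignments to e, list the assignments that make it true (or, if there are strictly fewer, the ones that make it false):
is true only for:
  e=True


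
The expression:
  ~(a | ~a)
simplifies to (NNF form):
False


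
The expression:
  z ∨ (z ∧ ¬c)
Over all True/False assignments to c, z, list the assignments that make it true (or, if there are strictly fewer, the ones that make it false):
is true only for:
  c=False, z=True;
  c=True, z=True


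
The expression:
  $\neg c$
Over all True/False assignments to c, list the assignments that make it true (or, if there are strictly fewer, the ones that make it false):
is true only for:
  c=False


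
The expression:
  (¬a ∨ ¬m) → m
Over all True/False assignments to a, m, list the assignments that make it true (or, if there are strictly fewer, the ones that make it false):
is true only for:
  a=False, m=True;
  a=True, m=True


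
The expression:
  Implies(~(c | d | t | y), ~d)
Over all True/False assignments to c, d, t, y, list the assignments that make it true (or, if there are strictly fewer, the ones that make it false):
is always true.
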